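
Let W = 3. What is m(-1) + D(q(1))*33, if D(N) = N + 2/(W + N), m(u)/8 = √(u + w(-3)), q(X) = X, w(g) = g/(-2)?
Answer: 99/2 + 4*√2 ≈ 55.157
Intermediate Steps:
w(g) = -g/2 (w(g) = g*(-½) = -g/2)
m(u) = 8*√(3/2 + u) (m(u) = 8*√(u - ½*(-3)) = 8*√(u + 3/2) = 8*√(3/2 + u))
D(N) = N + 2/(3 + N)
m(-1) + D(q(1))*33 = 4*√(6 + 4*(-1)) + ((2 + 1² + 3*1)/(3 + 1))*33 = 4*√(6 - 4) + ((2 + 1 + 3)/4)*33 = 4*√2 + ((¼)*6)*33 = 4*√2 + (3/2)*33 = 4*√2 + 99/2 = 99/2 + 4*√2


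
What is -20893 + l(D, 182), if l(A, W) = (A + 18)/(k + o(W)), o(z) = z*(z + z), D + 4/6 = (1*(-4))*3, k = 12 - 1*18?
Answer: -2075991151/99363 ≈ -20893.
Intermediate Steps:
k = -6 (k = 12 - 18 = -6)
D = -38/3 (D = -⅔ + (1*(-4))*3 = -⅔ - 4*3 = -⅔ - 12 = -38/3 ≈ -12.667)
o(z) = 2*z² (o(z) = z*(2*z) = 2*z²)
l(A, W) = (18 + A)/(-6 + 2*W²) (l(A, W) = (A + 18)/(-6 + 2*W²) = (18 + A)/(-6 + 2*W²))
-20893 + l(D, 182) = -20893 + (18 - 38/3)/(2*(-3 + 182²)) = -20893 + (½)*(16/3)/(-3 + 33124) = -20893 + (½)*(16/3)/33121 = -20893 + (½)*(1/33121)*(16/3) = -20893 + 8/99363 = -2075991151/99363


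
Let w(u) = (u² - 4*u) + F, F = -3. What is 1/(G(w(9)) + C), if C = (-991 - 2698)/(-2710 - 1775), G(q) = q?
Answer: 4485/192059 ≈ 0.023352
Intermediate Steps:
w(u) = -3 + u² - 4*u (w(u) = (u² - 4*u) - 3 = -3 + u² - 4*u)
C = 3689/4485 (C = -3689/(-4485) = -3689*(-1/4485) = 3689/4485 ≈ 0.82252)
1/(G(w(9)) + C) = 1/((-3 + 9² - 4*9) + 3689/4485) = 1/((-3 + 81 - 36) + 3689/4485) = 1/(42 + 3689/4485) = 1/(192059/4485) = 4485/192059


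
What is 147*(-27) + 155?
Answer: -3814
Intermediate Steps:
147*(-27) + 155 = -3969 + 155 = -3814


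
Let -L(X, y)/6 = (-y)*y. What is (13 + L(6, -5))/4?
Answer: 163/4 ≈ 40.750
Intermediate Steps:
L(X, y) = 6*y² (L(X, y) = -6*(-y)*y = -(-6)*y² = 6*y²)
(13 + L(6, -5))/4 = (13 + 6*(-5)²)/4 = (13 + 6*25)/4 = (13 + 150)/4 = (¼)*163 = 163/4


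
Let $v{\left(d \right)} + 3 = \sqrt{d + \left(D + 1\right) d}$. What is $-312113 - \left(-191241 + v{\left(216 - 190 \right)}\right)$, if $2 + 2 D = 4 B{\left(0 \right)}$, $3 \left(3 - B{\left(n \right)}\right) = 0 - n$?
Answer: $-120869 - \sqrt{182} \approx -1.2088 \cdot 10^{5}$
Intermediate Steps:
$B{\left(n \right)} = 3 + \frac{n}{3}$ ($B{\left(n \right)} = 3 - \frac{0 - n}{3} = 3 - \frac{\left(-1\right) n}{3} = 3 + \frac{n}{3}$)
$D = 5$ ($D = -1 + \frac{4 \left(3 + \frac{1}{3} \cdot 0\right)}{2} = -1 + \frac{4 \left(3 + 0\right)}{2} = -1 + \frac{4 \cdot 3}{2} = -1 + \frac{1}{2} \cdot 12 = -1 + 6 = 5$)
$v{\left(d \right)} = -3 + \sqrt{7} \sqrt{d}$ ($v{\left(d \right)} = -3 + \sqrt{d + \left(5 + 1\right) d} = -3 + \sqrt{d + 6 d} = -3 + \sqrt{7 d} = -3 + \sqrt{7} \sqrt{d}$)
$-312113 - \left(-191241 + v{\left(216 - 190 \right)}\right) = -312113 - \left(-191241 - \left(3 - \sqrt{7} \sqrt{216 - 190}\right)\right) = -312113 - \left(-191241 - \left(3 - \sqrt{7} \sqrt{26}\right)\right) = -312113 - \left(-191241 - \left(3 - \sqrt{182}\right)\right) = -312113 - \left(-191244 + \sqrt{182}\right) = -312113 + \left(191244 - \sqrt{182}\right) = -120869 - \sqrt{182}$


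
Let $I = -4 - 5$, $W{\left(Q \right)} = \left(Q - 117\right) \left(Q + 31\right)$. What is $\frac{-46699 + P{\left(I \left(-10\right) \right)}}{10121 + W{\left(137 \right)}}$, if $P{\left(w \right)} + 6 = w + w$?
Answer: $- \frac{46525}{13481} \approx -3.4512$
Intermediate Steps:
$W{\left(Q \right)} = \left(-117 + Q\right) \left(31 + Q\right)$
$I = -9$ ($I = -4 - 5 = -9$)
$P{\left(w \right)} = -6 + 2 w$ ($P{\left(w \right)} = -6 + \left(w + w\right) = -6 + 2 w$)
$\frac{-46699 + P{\left(I \left(-10\right) \right)}}{10121 + W{\left(137 \right)}} = \frac{-46699 - \left(6 - 2 \left(\left(-9\right) \left(-10\right)\right)\right)}{10121 - \left(15409 - 18769\right)} = \frac{-46699 + \left(-6 + 2 \cdot 90\right)}{10121 - -3360} = \frac{-46699 + \left(-6 + 180\right)}{10121 + 3360} = \frac{-46699 + 174}{13481} = \left(-46525\right) \frac{1}{13481} = - \frac{46525}{13481}$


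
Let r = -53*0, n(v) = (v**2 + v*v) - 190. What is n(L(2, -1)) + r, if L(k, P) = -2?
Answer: -182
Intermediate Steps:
n(v) = -190 + 2*v**2 (n(v) = (v**2 + v**2) - 190 = 2*v**2 - 190 = -190 + 2*v**2)
r = 0
n(L(2, -1)) + r = (-190 + 2*(-2)**2) + 0 = (-190 + 2*4) + 0 = (-190 + 8) + 0 = -182 + 0 = -182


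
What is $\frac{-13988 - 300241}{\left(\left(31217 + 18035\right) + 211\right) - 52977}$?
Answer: $\frac{314229}{3514} \approx 89.422$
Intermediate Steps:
$\frac{-13988 - 300241}{\left(\left(31217 + 18035\right) + 211\right) - 52977} = - \frac{314229}{\left(49252 + 211\right) + \left(-127893 + 74916\right)} = - \frac{314229}{49463 - 52977} = - \frac{314229}{-3514} = \left(-314229\right) \left(- \frac{1}{3514}\right) = \frac{314229}{3514}$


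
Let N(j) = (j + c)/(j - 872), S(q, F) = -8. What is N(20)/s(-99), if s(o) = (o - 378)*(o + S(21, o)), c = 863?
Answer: -883/43485228 ≈ -2.0306e-5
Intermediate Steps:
s(o) = (-378 + o)*(-8 + o) (s(o) = (o - 378)*(o - 8) = (-378 + o)*(-8 + o))
N(j) = (863 + j)/(-872 + j) (N(j) = (j + 863)/(j - 872) = (863 + j)/(-872 + j))
N(20)/s(-99) = ((863 + 20)/(-872 + 20))/(3024 + (-99)**2 - 386*(-99)) = (883/(-852))/(3024 + 9801 + 38214) = -1/852*883/51039 = -883/852*1/51039 = -883/43485228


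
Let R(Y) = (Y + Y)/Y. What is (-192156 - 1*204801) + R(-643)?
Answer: -396955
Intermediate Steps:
R(Y) = 2 (R(Y) = (2*Y)/Y = 2)
(-192156 - 1*204801) + R(-643) = (-192156 - 1*204801) + 2 = (-192156 - 204801) + 2 = -396957 + 2 = -396955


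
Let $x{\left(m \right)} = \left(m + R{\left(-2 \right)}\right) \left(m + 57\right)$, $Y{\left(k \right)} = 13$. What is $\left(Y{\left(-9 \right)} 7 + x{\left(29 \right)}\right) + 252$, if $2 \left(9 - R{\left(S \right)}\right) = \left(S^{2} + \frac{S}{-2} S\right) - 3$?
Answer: $3654$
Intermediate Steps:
$R{\left(S \right)} = \frac{21}{2} - \frac{S^{2}}{4}$ ($R{\left(S \right)} = 9 - \frac{\left(S^{2} + \frac{S}{-2} S\right) - 3}{2} = 9 - \frac{\left(S^{2} + S \left(- \frac{1}{2}\right) S\right) - 3}{2} = 9 - \frac{\left(S^{2} + - \frac{S}{2} S\right) - 3}{2} = 9 - \frac{\left(S^{2} - \frac{S^{2}}{2}\right) - 3}{2} = 9 - \frac{\frac{S^{2}}{2} - 3}{2} = 9 - \frac{-3 + \frac{S^{2}}{2}}{2} = 9 - \left(- \frac{3}{2} + \frac{S^{2}}{4}\right) = \frac{21}{2} - \frac{S^{2}}{4}$)
$x{\left(m \right)} = \left(57 + m\right) \left(\frac{19}{2} + m\right)$ ($x{\left(m \right)} = \left(m + \left(\frac{21}{2} - \frac{\left(-2\right)^{2}}{4}\right)\right) \left(m + 57\right) = \left(m + \left(\frac{21}{2} - 1\right)\right) \left(57 + m\right) = \left(m + \frac{19}{2}\right) \left(57 + m\right) = \left(\frac{19}{2} + m\right) \left(57 + m\right) = \left(57 + m\right) \left(\frac{19}{2} + m\right)$)
$\left(Y{\left(-9 \right)} 7 + x{\left(29 \right)}\right) + 252 = \left(13 \cdot 7 + \left(\frac{1083}{2} + 29^{2} + \frac{133}{2} \cdot 29\right)\right) + 252 = \left(91 + \left(\frac{1083}{2} + 841 + \frac{3857}{2}\right)\right) + 252 = \left(91 + 3311\right) + 252 = 3402 + 252 = 3654$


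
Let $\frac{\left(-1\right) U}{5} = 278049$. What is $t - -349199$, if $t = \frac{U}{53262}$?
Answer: $\frac{6199215631}{17754} \approx 3.4917 \cdot 10^{5}$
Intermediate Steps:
$U = -1390245$ ($U = \left(-5\right) 278049 = -1390245$)
$t = - \frac{463415}{17754}$ ($t = - \frac{1390245}{53262} = \left(-1390245\right) \frac{1}{53262} = - \frac{463415}{17754} \approx -26.102$)
$t - -349199 = - \frac{463415}{17754} - -349199 = - \frac{463415}{17754} + 349199 = \frac{6199215631}{17754}$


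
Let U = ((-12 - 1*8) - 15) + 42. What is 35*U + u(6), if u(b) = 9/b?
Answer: 493/2 ≈ 246.50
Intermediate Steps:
U = 7 (U = ((-12 - 8) - 15) + 42 = (-20 - 15) + 42 = -35 + 42 = 7)
35*U + u(6) = 35*7 + 9/6 = 245 + 9*(⅙) = 245 + 3/2 = 493/2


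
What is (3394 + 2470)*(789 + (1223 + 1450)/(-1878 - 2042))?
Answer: 2265121731/490 ≈ 4.6227e+6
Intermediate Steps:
(3394 + 2470)*(789 + (1223 + 1450)/(-1878 - 2042)) = 5864*(789 + 2673/(-3920)) = 5864*(789 + 2673*(-1/3920)) = 5864*(789 - 2673/3920) = 5864*(3090207/3920) = 2265121731/490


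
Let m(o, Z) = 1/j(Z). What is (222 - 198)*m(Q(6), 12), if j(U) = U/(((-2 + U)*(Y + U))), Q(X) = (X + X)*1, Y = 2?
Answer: 280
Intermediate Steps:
Q(X) = 2*X (Q(X) = (2*X)*1 = 2*X)
j(U) = U/((-2 + U)*(2 + U)) (j(U) = U/(((-2 + U)*(2 + U))) = U*(1/((-2 + U)*(2 + U))) = U/((-2 + U)*(2 + U)))
m(o, Z) = (-4 + Z²)/Z (m(o, Z) = 1/(Z/(-4 + Z²)) = (-4 + Z²)/Z)
(222 - 198)*m(Q(6), 12) = (222 - 198)*(12 - 4/12) = 24*(12 - 4*1/12) = 24*(12 - ⅓) = 24*(35/3) = 280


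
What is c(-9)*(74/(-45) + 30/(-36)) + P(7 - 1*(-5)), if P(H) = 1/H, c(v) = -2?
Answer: 907/180 ≈ 5.0389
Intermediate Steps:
c(-9)*(74/(-45) + 30/(-36)) + P(7 - 1*(-5)) = -2*(74/(-45) + 30/(-36)) + 1/(7 - 1*(-5)) = -2*(74*(-1/45) + 30*(-1/36)) + 1/(7 + 5) = -2*(-74/45 - ⅚) + 1/12 = -2*(-223/90) + 1/12 = 223/45 + 1/12 = 907/180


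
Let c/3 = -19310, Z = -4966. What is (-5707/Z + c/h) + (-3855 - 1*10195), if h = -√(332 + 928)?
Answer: -5366661/382 + 1931*√35/7 ≈ -12417.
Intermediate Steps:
c = -57930 (c = 3*(-19310) = -57930)
h = -6*√35 (h = -√1260 = -6*√35 ≈ -35.496)
(-5707/Z + c/h) + (-3855 - 1*10195) = (-5707/(-4966) - 57930*(-√35/210)) + (-3855 - 1*10195) = (-5707*(-1/4966) - (-1931)*√35/7) + (-3855 - 10195) = (439/382 + 1931*√35/7) - 14050 = -5366661/382 + 1931*√35/7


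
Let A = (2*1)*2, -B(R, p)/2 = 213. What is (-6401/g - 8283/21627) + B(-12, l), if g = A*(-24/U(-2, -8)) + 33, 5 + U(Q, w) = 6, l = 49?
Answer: -16389364/50463 ≈ -324.78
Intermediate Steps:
U(Q, w) = 1 (U(Q, w) = -5 + 6 = 1)
B(R, p) = -426 (B(R, p) = -2*213 = -426)
A = 4 (A = 2*2 = 4)
g = -63 (g = 4*(-24/1) + 33 = 4*(-24*1) + 33 = 4*(-24) + 33 = -96 + 33 = -63)
(-6401/g - 8283/21627) + B(-12, l) = (-6401/(-63) - 8283/21627) - 426 = (-6401*(-1/63) - 8283*1/21627) - 426 = (6401/63 - 2761/7209) - 426 = 5107874/50463 - 426 = -16389364/50463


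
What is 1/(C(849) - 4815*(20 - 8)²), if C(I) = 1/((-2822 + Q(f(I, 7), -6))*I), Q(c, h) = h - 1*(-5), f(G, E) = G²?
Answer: -2396727/1661794632721 ≈ -1.4423e-6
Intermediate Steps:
Q(c, h) = 5 + h (Q(c, h) = h + 5 = 5 + h)
C(I) = -1/(2823*I) (C(I) = 1/((-2822 + (5 - 6))*I) = 1/((-2822 - 1)*I) = 1/((-2823)*I) = -1/(2823*I))
1/(C(849) - 4815*(20 - 8)²) = 1/(-1/2823/849 - 4815*(20 - 8)²) = 1/(-1/2823*1/849 - 4815*12²) = 1/(-1/2396727 - 4815*144) = 1/(-1/2396727 - 693360) = 1/(-1661794632721/2396727) = -2396727/1661794632721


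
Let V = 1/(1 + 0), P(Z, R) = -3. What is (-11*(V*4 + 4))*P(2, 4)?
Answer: 264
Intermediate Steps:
V = 1 (V = 1/1 = 1)
(-11*(V*4 + 4))*P(2, 4) = -11*(1*4 + 4)*(-3) = -11*(4 + 4)*(-3) = -11*8*(-3) = -88*(-3) = 264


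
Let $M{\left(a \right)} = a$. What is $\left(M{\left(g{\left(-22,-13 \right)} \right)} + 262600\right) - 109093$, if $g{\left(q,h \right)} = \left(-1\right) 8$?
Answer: $153499$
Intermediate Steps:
$g{\left(q,h \right)} = -8$
$\left(M{\left(g{\left(-22,-13 \right)} \right)} + 262600\right) - 109093 = \left(-8 + 262600\right) - 109093 = 262592 - 109093 = 153499$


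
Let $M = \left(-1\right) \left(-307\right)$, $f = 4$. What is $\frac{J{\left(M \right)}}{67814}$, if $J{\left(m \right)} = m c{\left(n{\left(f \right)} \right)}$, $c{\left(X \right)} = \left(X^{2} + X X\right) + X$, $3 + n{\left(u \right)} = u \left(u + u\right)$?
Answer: $\frac{525277}{67814} \approx 7.7458$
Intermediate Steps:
$n{\left(u \right)} = -3 + 2 u^{2}$ ($n{\left(u \right)} = -3 + u \left(u + u\right) = -3 + u 2 u = -3 + 2 u^{2}$)
$c{\left(X \right)} = X + 2 X^{2}$ ($c{\left(X \right)} = \left(X^{2} + X^{2}\right) + X = 2 X^{2} + X = X + 2 X^{2}$)
$M = 307$
$J{\left(m \right)} = 1711 m$ ($J{\left(m \right)} = m \left(-3 + 2 \cdot 4^{2}\right) \left(1 + 2 \left(-3 + 2 \cdot 4^{2}\right)\right) = m \left(-3 + 2 \cdot 16\right) \left(1 + 2 \left(-3 + 2 \cdot 16\right)\right) = m \left(-3 + 32\right) \left(1 + 2 \left(-3 + 32\right)\right) = m 29 \left(1 + 2 \cdot 29\right) = m 29 \left(1 + 58\right) = m 29 \cdot 59 = m 1711 = 1711 m$)
$\frac{J{\left(M \right)}}{67814} = \frac{1711 \cdot 307}{67814} = 525277 \cdot \frac{1}{67814} = \frac{525277}{67814}$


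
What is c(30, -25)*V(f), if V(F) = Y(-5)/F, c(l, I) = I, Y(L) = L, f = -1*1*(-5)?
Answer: 25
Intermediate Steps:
f = 5 (f = -1*(-5) = 5)
V(F) = -5/F
c(30, -25)*V(f) = -(-125)/5 = -25*(-1) = 25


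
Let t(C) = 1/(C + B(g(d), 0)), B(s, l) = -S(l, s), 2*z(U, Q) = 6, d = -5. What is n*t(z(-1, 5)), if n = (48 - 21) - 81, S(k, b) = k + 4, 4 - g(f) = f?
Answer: 54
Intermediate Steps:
g(f) = 4 - f
z(U, Q) = 3 (z(U, Q) = (½)*6 = 3)
S(k, b) = 4 + k
B(s, l) = -4 - l (B(s, l) = -(4 + l) = -4 - l)
n = -54 (n = 27 - 81 = -54)
t(C) = 1/(-4 + C) (t(C) = 1/(C + (-4 - 1*0)) = 1/(C + (-4 + 0)) = 1/(C - 4) = 1/(-4 + C))
n*t(z(-1, 5)) = -54/(-4 + 3) = -54/(-1) = -54*(-1) = 54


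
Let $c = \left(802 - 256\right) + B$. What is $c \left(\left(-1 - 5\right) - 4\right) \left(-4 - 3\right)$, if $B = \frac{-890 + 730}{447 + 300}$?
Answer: $\frac{28539140}{747} \approx 38205.0$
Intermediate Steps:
$B = - \frac{160}{747} \approx -0.21419$
$c = \frac{407702}{747}$ ($c = \left(802 - 256\right) - \frac{160}{747} = 546 - \frac{160}{747} = \frac{407702}{747} \approx 545.79$)
$c \left(\left(-1 - 5\right) - 4\right) \left(-4 - 3\right) = \frac{407702 \left(\left(-1 - 5\right) - 4\right) \left(-4 - 3\right)}{747} = \frac{407702 \left(-6 - 4\right) \left(-7\right)}{747} = \frac{407702 \left(\left(-10\right) \left(-7\right)\right)}{747} = \frac{407702}{747} \cdot 70 = \frac{28539140}{747}$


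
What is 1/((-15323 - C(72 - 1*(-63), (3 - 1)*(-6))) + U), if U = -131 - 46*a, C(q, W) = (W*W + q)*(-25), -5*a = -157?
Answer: -5/49617 ≈ -0.00010077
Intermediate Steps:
a = 157/5 (a = -⅕*(-157) = 157/5 ≈ 31.400)
C(q, W) = -25*q - 25*W² (C(q, W) = (W² + q)*(-25) = (q + W²)*(-25) = -25*q - 25*W²)
U = -7877/5 (U = -131 - 46*157/5 = -131 - 7222/5 = -7877/5 ≈ -1575.4)
1/((-15323 - C(72 - 1*(-63), (3 - 1)*(-6))) + U) = 1/((-15323 - (-25*(72 - 1*(-63)) - 25*36*(3 - 1)²)) - 7877/5) = 1/((-15323 - (-25*(72 + 63) - 25*(2*(-6))²)) - 7877/5) = 1/((-15323 - (-25*135 - 25*(-12)²)) - 7877/5) = 1/((-15323 - (-3375 - 25*144)) - 7877/5) = 1/((-15323 - (-3375 - 3600)) - 7877/5) = 1/((-15323 - 1*(-6975)) - 7877/5) = 1/((-15323 + 6975) - 7877/5) = 1/(-8348 - 7877/5) = 1/(-49617/5) = -5/49617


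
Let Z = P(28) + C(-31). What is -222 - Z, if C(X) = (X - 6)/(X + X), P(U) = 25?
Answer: -15351/62 ≈ -247.60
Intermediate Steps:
C(X) = (-6 + X)/(2*X) (C(X) = (-6 + X)/((2*X)) = (-6 + X)*(1/(2*X)) = (-6 + X)/(2*X))
Z = 1587/62 (Z = 25 + (½)*(-6 - 31)/(-31) = 25 + (½)*(-1/31)*(-37) = 25 + 37/62 = 1587/62 ≈ 25.597)
-222 - Z = -222 - 1*1587/62 = -222 - 1587/62 = -15351/62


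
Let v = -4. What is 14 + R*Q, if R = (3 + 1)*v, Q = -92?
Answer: 1486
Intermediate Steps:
R = -16 (R = (3 + 1)*(-4) = 4*(-4) = -16)
14 + R*Q = 14 - 16*(-92) = 14 + 1472 = 1486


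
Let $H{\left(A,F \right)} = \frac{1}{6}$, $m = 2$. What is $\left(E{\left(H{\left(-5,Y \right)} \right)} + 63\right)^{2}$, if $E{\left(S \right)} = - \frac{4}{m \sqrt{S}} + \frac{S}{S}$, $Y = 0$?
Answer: $4120 - 256 \sqrt{6} \approx 3492.9$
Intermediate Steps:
$H{\left(A,F \right)} = \frac{1}{6}$
$E{\left(S \right)} = 1 - \frac{2}{\sqrt{S}}$ ($E{\left(S \right)} = - \frac{4}{2 \sqrt{S}} + \frac{S}{S} = - 4 \frac{1}{2 \sqrt{S}} + 1 = - \frac{2}{\sqrt{S}} + 1 = 1 - \frac{2}{\sqrt{S}}$)
$\left(E{\left(H{\left(-5,Y \right)} \right)} + 63\right)^{2} = \left(\left(1 - 2 \frac{1}{\sqrt{\frac{1}{6}}}\right) + 63\right)^{2} = \left(\left(1 - 2 \sqrt{6}\right) + 63\right)^{2} = \left(64 - 2 \sqrt{6}\right)^{2}$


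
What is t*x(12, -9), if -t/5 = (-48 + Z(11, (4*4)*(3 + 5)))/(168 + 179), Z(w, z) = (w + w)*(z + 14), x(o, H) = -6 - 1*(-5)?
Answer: 15380/347 ≈ 44.323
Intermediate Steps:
x(o, H) = -1 (x(o, H) = -6 + 5 = -1)
Z(w, z) = 2*w*(14 + z) (Z(w, z) = (2*w)*(14 + z) = 2*w*(14 + z))
t = -15380/347 (t = -5*(-48 + 2*11*(14 + (4*4)*(3 + 5)))/(168 + 179) = -5*(-48 + 2*11*(14 + 16*8))/347 = -5*(-48 + 2*11*(14 + 128))/347 = -5*(-48 + 2*11*142)/347 = -5*(-48 + 3124)/347 = -15380/347 ≈ -44.323)
t*x(12, -9) = -15380/347*(-1) = 15380/347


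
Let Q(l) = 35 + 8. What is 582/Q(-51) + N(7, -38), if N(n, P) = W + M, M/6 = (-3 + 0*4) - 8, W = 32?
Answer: -880/43 ≈ -20.465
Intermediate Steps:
Q(l) = 43
M = -66 (M = 6*((-3 + 0*4) - 8) = 6*((-3 + 0) - 8) = 6*(-3 - 8) = 6*(-11) = -66)
N(n, P) = -34 (N(n, P) = 32 - 66 = -34)
582/Q(-51) + N(7, -38) = 582/43 - 34 = -880/43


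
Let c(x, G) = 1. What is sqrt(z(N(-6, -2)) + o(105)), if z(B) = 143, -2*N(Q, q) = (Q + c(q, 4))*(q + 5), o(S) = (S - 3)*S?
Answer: sqrt(10853) ≈ 104.18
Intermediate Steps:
o(S) = S*(-3 + S) (o(S) = (-3 + S)*S = S*(-3 + S))
N(Q, q) = -(1 + Q)*(5 + q)/2 (N(Q, q) = -(Q + 1)*(q + 5)/2 = -(1 + Q)*(5 + q)/2)
sqrt(z(N(-6, -2)) + o(105)) = sqrt(143 + 105*(-3 + 105)) = sqrt(143 + 105*102) = sqrt(143 + 10710) = sqrt(10853)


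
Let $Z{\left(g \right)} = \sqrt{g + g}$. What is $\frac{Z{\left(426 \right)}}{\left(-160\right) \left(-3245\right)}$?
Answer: $\frac{\sqrt{213}}{259600} \approx 5.6219 \cdot 10^{-5}$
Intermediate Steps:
$Z{\left(g \right)} = \sqrt{2} \sqrt{g}$ ($Z{\left(g \right)} = \sqrt{2 g} = \sqrt{2} \sqrt{g}$)
$\frac{Z{\left(426 \right)}}{\left(-160\right) \left(-3245\right)} = \frac{\sqrt{2} \sqrt{426}}{\left(-160\right) \left(-3245\right)} = \frac{2 \sqrt{213}}{519200} = 2 \sqrt{213} \cdot \frac{1}{519200} = \frac{\sqrt{213}}{259600}$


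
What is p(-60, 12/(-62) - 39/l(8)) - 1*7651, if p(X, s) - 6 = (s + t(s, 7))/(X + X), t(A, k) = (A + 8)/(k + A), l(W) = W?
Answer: -108979358993/14255040 ≈ -7645.0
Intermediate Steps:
t(A, k) = (8 + A)/(A + k)
p(X, s) = 6 + (s + (8 + s)/(7 + s))/(2*X) (p(X, s) = 6 + (s + (8 + s)/(s + 7))/(X + X) = 6 + (s + (8 + s)/(7 + s))/((2*X)) = 6 + (s + (8 + s)/(7 + s))*(1/(2*X)) = 6 + (s + (8 + s)/(7 + s))/(2*X))
p(-60, 12/(-62) - 39/l(8)) - 1*7651 = (1/2)*(8 + (12/(-62) - 39/8) + (7 + (12/(-62) - 39/8))*((12/(-62) - 39/8) + 12*(-60)))/(-60*(7 + (12/(-62) - 39/8))) - 1*7651 = (1/2)*(-1/60)*(8 + (12*(-1/62) - 39*1/8) + (7 + (12*(-1/62) - 39*1/8))*((12*(-1/62) - 39*1/8) - 720))/(7 + (12*(-1/62) - 39*1/8)) - 7651 = (1/2)*(-1/60)*(8 + (-6/31 - 39/8) + (7 + (-6/31 - 39/8))*((-6/31 - 39/8) - 720))/(7 + (-6/31 - 39/8)) - 7651 = (1/2)*(-1/60)*(8 - 1257/248 + (7 - 1257/248)*(-1257/248 - 720))/(7 - 1257/248) - 7651 = (1/2)*(-1/60)*(8 - 1257/248 + (479/248)*(-179817/248))/(479/248) - 7651 = (1/2)*(-1/60)*(248/479)*(8 - 1257/248 - 86132343/61504) - 7651 = (1/2)*(-1/60)*(248/479)*(-85952047/61504) - 7651 = 85952047/14255040 - 7651 = -108979358993/14255040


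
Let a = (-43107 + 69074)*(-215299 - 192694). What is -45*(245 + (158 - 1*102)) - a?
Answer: 10594340686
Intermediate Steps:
a = -10594354231 (a = 25967*(-407993) = -10594354231)
-45*(245 + (158 - 1*102)) - a = -45*(245 + (158 - 1*102)) - 1*(-10594354231) = -45*(245 + (158 - 102)) + 10594354231 = -45*(245 + 56) + 10594354231 = -45*301 + 10594354231 = -13545 + 10594354231 = 10594340686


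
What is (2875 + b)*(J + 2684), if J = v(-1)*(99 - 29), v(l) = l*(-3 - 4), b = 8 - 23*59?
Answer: 4843524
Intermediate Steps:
b = -1349 (b = 8 - 1357 = -1349)
v(l) = -7*l (v(l) = l*(-7) = -7*l)
J = 490 (J = (-7*(-1))*(99 - 29) = 7*70 = 490)
(2875 + b)*(J + 2684) = (2875 - 1349)*(490 + 2684) = 1526*3174 = 4843524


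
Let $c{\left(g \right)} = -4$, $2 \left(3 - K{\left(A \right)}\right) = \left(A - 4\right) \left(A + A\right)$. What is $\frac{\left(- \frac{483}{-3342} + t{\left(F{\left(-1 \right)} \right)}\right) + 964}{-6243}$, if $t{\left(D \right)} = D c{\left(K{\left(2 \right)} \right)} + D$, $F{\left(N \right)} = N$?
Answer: $- \frac{359133}{2318234} \approx -0.15492$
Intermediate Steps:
$K{\left(A \right)} = 3 - A \left(-4 + A\right)$ ($K{\left(A \right)} = 3 - \frac{\left(A - 4\right) \left(A + A\right)}{2} = 3 - \frac{\left(-4 + A\right) 2 A}{2} = 3 - \frac{2 A \left(-4 + A\right)}{2} = 3 - A \left(-4 + A\right)$)
$t{\left(D \right)} = - 3 D$ ($t{\left(D \right)} = D \left(-4\right) + D = - 4 D + D = - 3 D$)
$\frac{\left(- \frac{483}{-3342} + t{\left(F{\left(-1 \right)} \right)}\right) + 964}{-6243} = \frac{\left(- \frac{483}{-3342} - -3\right) + 964}{-6243} = \left(\left(\left(-483\right) \left(- \frac{1}{3342}\right) + 3\right) + 964\right) \left(- \frac{1}{6243}\right) = \left(\left(\frac{161}{1114} + 3\right) + 964\right) \left(- \frac{1}{6243}\right) = \left(\frac{3503}{1114} + 964\right) \left(- \frac{1}{6243}\right) = \frac{1077399}{1114} \left(- \frac{1}{6243}\right) = - \frac{359133}{2318234}$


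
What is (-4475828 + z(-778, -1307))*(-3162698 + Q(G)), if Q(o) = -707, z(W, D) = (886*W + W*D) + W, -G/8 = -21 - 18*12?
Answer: 13125182456540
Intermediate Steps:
G = 1896 (G = -8*(-21 - 18*12) = -8*(-21 - 216) = -8*(-237) = 1896)
z(W, D) = 887*W + D*W (z(W, D) = (886*W + D*W) + W = 887*W + D*W)
(-4475828 + z(-778, -1307))*(-3162698 + Q(G)) = (-4475828 - 778*(887 - 1307))*(-3162698 - 707) = (-4475828 - 778*(-420))*(-3163405) = (-4475828 + 326760)*(-3163405) = -4149068*(-3163405) = 13125182456540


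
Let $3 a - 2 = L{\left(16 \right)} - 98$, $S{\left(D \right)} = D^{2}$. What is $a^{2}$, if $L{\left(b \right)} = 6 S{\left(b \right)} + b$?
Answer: $\frac{2119936}{9} \approx 2.3555 \cdot 10^{5}$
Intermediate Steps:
$L{\left(b \right)} = b + 6 b^{2}$ ($L{\left(b \right)} = 6 b^{2} + b = b + 6 b^{2}$)
$a = \frac{1456}{3}$ ($a = \frac{2}{3} + \frac{16 \left(1 + 6 \cdot 16\right) - 98}{3} = \frac{2}{3} + \frac{16 \left(1 + 96\right) - 98}{3} = \frac{2}{3} + \frac{16 \cdot 97 - 98}{3} = \frac{2}{3} + \frac{1552 - 98}{3} = \frac{2}{3} + \frac{1}{3} \cdot 1454 = \frac{2}{3} + \frac{1454}{3} = \frac{1456}{3} \approx 485.33$)
$a^{2} = \left(\frac{1456}{3}\right)^{2} = \frac{2119936}{9}$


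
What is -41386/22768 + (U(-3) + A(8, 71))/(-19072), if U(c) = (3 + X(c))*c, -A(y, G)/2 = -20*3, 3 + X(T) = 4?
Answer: -12371449/6784864 ≈ -1.8234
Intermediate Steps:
X(T) = 1 (X(T) = -3 + 4 = 1)
A(y, G) = 120 (A(y, G) = -(-40)*3 = -2*(-60) = 120)
U(c) = 4*c (U(c) = (3 + 1)*c = 4*c)
-41386/22768 + (U(-3) + A(8, 71))/(-19072) = -41386/22768 + (4*(-3) + 120)/(-19072) = -41386*1/22768 + (-12 + 120)*(-1/19072) = -20693/11384 + 108*(-1/19072) = -20693/11384 - 27/4768 = -12371449/6784864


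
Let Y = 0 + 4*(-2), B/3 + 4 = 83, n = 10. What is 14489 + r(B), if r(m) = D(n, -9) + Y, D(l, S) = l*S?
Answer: 14391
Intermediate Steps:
B = 237 (B = -12 + 3*83 = -12 + 249 = 237)
D(l, S) = S*l
Y = -8 (Y = 0 - 8 = -8)
r(m) = -98 (r(m) = -9*10 - 8 = -90 - 8 = -98)
14489 + r(B) = 14489 - 98 = 14391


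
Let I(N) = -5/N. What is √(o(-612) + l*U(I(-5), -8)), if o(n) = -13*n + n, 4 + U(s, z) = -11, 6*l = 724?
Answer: √5534 ≈ 74.391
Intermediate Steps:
l = 362/3 (l = (⅙)*724 = 362/3 ≈ 120.67)
U(s, z) = -15 (U(s, z) = -4 - 11 = -15)
o(n) = -12*n
√(o(-612) + l*U(I(-5), -8)) = √(-12*(-612) + (362/3)*(-15)) = √(7344 - 1810) = √5534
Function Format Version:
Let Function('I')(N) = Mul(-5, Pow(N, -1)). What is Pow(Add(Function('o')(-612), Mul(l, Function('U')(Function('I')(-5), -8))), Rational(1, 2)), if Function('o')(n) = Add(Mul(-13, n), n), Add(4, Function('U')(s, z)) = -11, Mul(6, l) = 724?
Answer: Pow(5534, Rational(1, 2)) ≈ 74.391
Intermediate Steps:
l = Rational(362, 3) (l = Mul(Rational(1, 6), 724) = Rational(362, 3) ≈ 120.67)
Function('U')(s, z) = -15 (Function('U')(s, z) = Add(-4, -11) = -15)
Function('o')(n) = Mul(-12, n)
Pow(Add(Function('o')(-612), Mul(l, Function('U')(Function('I')(-5), -8))), Rational(1, 2)) = Pow(Add(Mul(-12, -612), Mul(Rational(362, 3), -15)), Rational(1, 2)) = Pow(Add(7344, -1810), Rational(1, 2)) = Pow(5534, Rational(1, 2))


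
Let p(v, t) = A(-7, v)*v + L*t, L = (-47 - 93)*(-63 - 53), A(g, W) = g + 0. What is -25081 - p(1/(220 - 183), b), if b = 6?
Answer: -4533270/37 ≈ -1.2252e+5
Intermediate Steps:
A(g, W) = g
L = 16240 (L = -140*(-116) = 16240)
p(v, t) = -7*v + 16240*t
-25081 - p(1/(220 - 183), b) = -25081 - (-7/(220 - 183) + 16240*6) = -25081 - (-7/37 + 97440) = -25081 - 1*3605273/37 = -25081 - 3605273/37 = -4533270/37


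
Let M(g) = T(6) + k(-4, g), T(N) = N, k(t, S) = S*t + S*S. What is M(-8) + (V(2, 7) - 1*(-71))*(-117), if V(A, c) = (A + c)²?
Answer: -17682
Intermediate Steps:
k(t, S) = S² + S*t (k(t, S) = S*t + S² = S² + S*t)
M(g) = 6 + g*(-4 + g) (M(g) = 6 + g*(g - 4) = 6 + g*(-4 + g))
M(-8) + (V(2, 7) - 1*(-71))*(-117) = (6 - 8*(-4 - 8)) + ((2 + 7)² - 1*(-71))*(-117) = (6 - 8*(-12)) + (9² + 71)*(-117) = (6 + 96) + (81 + 71)*(-117) = 102 + 152*(-117) = 102 - 17784 = -17682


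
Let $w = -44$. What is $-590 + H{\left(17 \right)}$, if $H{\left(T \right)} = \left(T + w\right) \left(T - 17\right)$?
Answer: $-590$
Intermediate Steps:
$H{\left(T \right)} = \left(-44 + T\right) \left(-17 + T\right)$ ($H{\left(T \right)} = \left(T - 44\right) \left(T - 17\right) = \left(-44 + T\right) \left(-17 + T\right)$)
$-590 + H{\left(17 \right)} = -590 + \left(748 + 17^{2} - 1037\right) = -590 + \left(748 + 289 - 1037\right) = -590 + 0 = -590$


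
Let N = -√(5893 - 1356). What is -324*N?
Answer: 324*√4537 ≈ 21824.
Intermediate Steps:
N = -√4537 ≈ -67.357
-324*N = -(-324)*√4537 = 324*√4537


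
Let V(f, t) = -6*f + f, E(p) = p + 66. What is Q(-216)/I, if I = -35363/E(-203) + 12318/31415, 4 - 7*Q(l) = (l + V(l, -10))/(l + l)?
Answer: 25823130/7788313477 ≈ 0.0033156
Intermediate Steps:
E(p) = 66 + p
V(f, t) = -5*f
Q(l) = 6/7 (Q(l) = 4/7 - (l - 5*l)/(7*(l + l)) = 4/7 - (-4*l)/(7*(2*l)) = 4/7 - (-4*l)*1/(2*l)/7 = 4/7 - ⅐*(-2) = 4/7 + 2/7 = 6/7)
I = 1112616211/4303855 (I = -35363/(66 - 203) + 12318/31415 = -35363/(-137) + 12318*(1/31415) = -35363*(-1/137) + 12318/31415 = 35363/137 + 12318/31415 = 1112616211/4303855 ≈ 258.52)
Q(-216)/I = 6/(7*(1112616211/4303855)) = (6/7)*(4303855/1112616211) = 25823130/7788313477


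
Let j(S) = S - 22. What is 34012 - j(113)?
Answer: 33921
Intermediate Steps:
j(S) = -22 + S
34012 - j(113) = 34012 - (-22 + 113) = 34012 - 1*91 = 34012 - 91 = 33921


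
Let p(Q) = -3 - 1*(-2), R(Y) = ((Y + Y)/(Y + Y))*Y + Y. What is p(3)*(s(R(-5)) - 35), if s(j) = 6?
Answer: 29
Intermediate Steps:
R(Y) = 2*Y (R(Y) = ((2*Y)/((2*Y)))*Y + Y = ((2*Y)*(1/(2*Y)))*Y + Y = 1*Y + Y = Y + Y = 2*Y)
p(Q) = -1 (p(Q) = -3 + 2 = -1)
p(3)*(s(R(-5)) - 35) = -(6 - 35) = -1*(-29) = 29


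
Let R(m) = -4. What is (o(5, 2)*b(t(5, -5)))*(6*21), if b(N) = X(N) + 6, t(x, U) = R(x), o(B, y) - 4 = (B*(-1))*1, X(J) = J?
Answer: -252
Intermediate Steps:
o(B, y) = 4 - B (o(B, y) = 4 + (B*(-1))*1 = 4 - B*1 = 4 - B)
t(x, U) = -4
b(N) = 6 + N (b(N) = N + 6 = 6 + N)
(o(5, 2)*b(t(5, -5)))*(6*21) = ((4 - 1*5)*(6 - 4))*(6*21) = ((4 - 5)*2)*126 = -1*2*126 = -2*126 = -252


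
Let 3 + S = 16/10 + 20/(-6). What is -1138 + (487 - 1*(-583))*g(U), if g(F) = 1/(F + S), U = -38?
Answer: -745508/641 ≈ -1163.0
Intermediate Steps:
S = -71/15 (S = -3 + (16/10 + 20/(-6)) = -3 + (16*(⅒) + 20*(-⅙)) = -3 + (8/5 - 10/3) = -3 - 26/15 = -71/15 ≈ -4.7333)
g(F) = 1/(-71/15 + F) (g(F) = 1/(F - 71/15) = 1/(-71/15 + F))
-1138 + (487 - 1*(-583))*g(U) = -1138 + (487 - 1*(-583))*(15/(-71 + 15*(-38))) = -1138 + (487 + 583)*(15/(-71 - 570)) = -1138 + 1070*(15/(-641)) = -1138 + 1070*(15*(-1/641)) = -1138 + 1070*(-15/641) = -1138 - 16050/641 = -745508/641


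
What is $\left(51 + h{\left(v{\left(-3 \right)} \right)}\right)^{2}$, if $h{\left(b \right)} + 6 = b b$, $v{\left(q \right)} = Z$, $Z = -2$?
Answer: $2401$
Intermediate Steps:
$v{\left(q \right)} = -2$
$h{\left(b \right)} = -6 + b^{2}$ ($h{\left(b \right)} = -6 + b b = -6 + b^{2}$)
$\left(51 + h{\left(v{\left(-3 \right)} \right)}\right)^{2} = \left(51 - \left(6 - \left(-2\right)^{2}\right)\right)^{2} = \left(51 + \left(-6 + 4\right)\right)^{2} = \left(51 - 2\right)^{2} = 49^{2} = 2401$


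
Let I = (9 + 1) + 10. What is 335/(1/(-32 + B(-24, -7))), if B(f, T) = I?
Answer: -4020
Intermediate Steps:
I = 20 (I = 10 + 10 = 20)
B(f, T) = 20
335/(1/(-32 + B(-24, -7))) = 335/(1/(-32 + 20)) = 335/(1/(-12)) = 335/(-1/12) = 335*(-12) = -4020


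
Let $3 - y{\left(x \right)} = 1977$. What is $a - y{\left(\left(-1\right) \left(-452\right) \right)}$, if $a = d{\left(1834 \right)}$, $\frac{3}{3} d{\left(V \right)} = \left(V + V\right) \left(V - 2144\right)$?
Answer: $-1135106$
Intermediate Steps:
$y{\left(x \right)} = -1974$ ($y{\left(x \right)} = 3 - 1977 = -1974$)
$d{\left(V \right)} = 2 V \left(-2144 + V\right)$ ($d{\left(V \right)} = \left(V + V\right) \left(V - 2144\right) = 2 V \left(-2144 + V\right)$)
$a = -1137080$ ($a = 2 \cdot 1834 \left(-2144 + 1834\right) = 2 \cdot 1834 \left(-310\right) = -1137080$)
$a - y{\left(\left(-1\right) \left(-452\right) \right)} = -1137080 - -1974 = -1137080 + 1974 = -1135106$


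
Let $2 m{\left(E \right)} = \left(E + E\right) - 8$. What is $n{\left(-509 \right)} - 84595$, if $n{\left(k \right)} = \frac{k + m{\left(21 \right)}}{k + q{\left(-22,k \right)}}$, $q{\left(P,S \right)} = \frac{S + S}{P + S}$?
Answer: $- \frac{22777873043}{269261} \approx -84594.0$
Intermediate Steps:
$q{\left(P,S \right)} = \frac{2 S}{P + S}$
$m{\left(E \right)} = -4 + E$ ($m{\left(E \right)} = \frac{\left(E + E\right) - 8}{2} = \frac{2 E - 8}{2} = \frac{-8 + 2 E}{2} = -4 + E$)
$n{\left(k \right)} = \frac{17 + k}{k + \frac{2 k}{-22 + k}}$ ($n{\left(k \right)} = \frac{k + \left(-4 + 21\right)}{k + \frac{2 k}{-22 + k}} = \frac{k + 17}{k + \frac{2 k}{-22 + k}} = \frac{17 + k}{k + \frac{2 k}{-22 + k}}$)
$n{\left(-509 \right)} - 84595 = \frac{\left(-22 - 509\right) \left(17 - 509\right)}{\left(-509\right) \left(-20 - 509\right)} - 84595 = \left(- \frac{1}{509}\right) \frac{1}{-529} \left(-531\right) \left(-492\right) - 84595 = \left(- \frac{1}{509}\right) \left(- \frac{1}{529}\right) \left(-531\right) \left(-492\right) - 84595 = \frac{261252}{269261} - 84595 = - \frac{22777873043}{269261}$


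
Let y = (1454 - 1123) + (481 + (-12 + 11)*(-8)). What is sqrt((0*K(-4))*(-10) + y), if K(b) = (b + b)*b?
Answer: 2*sqrt(205) ≈ 28.636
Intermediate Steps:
K(b) = 2*b**2 (K(b) = (2*b)*b = 2*b**2)
y = 820 (y = 331 + (481 - 1*(-8)) = 331 + (481 + 8) = 331 + 489 = 820)
sqrt((0*K(-4))*(-10) + y) = sqrt((0*(2*(-4)**2))*(-10) + 820) = sqrt((0*(2*16))*(-10) + 820) = sqrt((0*32)*(-10) + 820) = sqrt(0*(-10) + 820) = sqrt(0 + 820) = sqrt(820) = 2*sqrt(205)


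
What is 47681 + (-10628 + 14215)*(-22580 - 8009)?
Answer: -109675062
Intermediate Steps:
47681 + (-10628 + 14215)*(-22580 - 8009) = 47681 + 3587*(-30589) = 47681 - 109722743 = -109675062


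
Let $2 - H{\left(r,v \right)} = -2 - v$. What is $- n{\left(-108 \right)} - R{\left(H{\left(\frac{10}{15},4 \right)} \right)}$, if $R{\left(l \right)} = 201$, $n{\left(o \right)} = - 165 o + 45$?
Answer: $-18066$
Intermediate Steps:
$n{\left(o \right)} = 45 - 165 o$
$H{\left(r,v \right)} = 4 + v$ ($H{\left(r,v \right)} = 2 - \left(-2 - v\right) = 2 + \left(2 + v\right) = 4 + v$)
$- n{\left(-108 \right)} - R{\left(H{\left(\frac{10}{15},4 \right)} \right)} = - (45 - -17820) - 201 = - (45 + 17820) - 201 = \left(-1\right) 17865 - 201 = -17865 - 201 = -18066$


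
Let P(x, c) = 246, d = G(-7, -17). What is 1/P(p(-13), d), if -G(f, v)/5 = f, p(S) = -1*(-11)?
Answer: 1/246 ≈ 0.0040650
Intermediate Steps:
p(S) = 11
G(f, v) = -5*f
d = 35 (d = -5*(-7) = 35)
1/P(p(-13), d) = 1/246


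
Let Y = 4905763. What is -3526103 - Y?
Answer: -8431866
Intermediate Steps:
-3526103 - Y = -3526103 - 1*4905763 = -3526103 - 4905763 = -8431866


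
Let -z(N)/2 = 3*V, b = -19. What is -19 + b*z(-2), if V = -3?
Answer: -361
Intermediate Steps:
z(N) = 18 (z(N) = -6*(-3) = -2*(-9) = 18)
-19 + b*z(-2) = -19 - 19*18 = -19 - 342 = -361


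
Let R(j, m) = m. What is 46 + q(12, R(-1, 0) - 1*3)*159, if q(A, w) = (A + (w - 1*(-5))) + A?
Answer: 4180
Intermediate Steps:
q(A, w) = 5 + w + 2*A (q(A, w) = (A + (w + 5)) + A = (A + (5 + w)) + A = (5 + A + w) + A = 5 + w + 2*A)
46 + q(12, R(-1, 0) - 1*3)*159 = 46 + (5 + (0 - 1*3) + 2*12)*159 = 46 + (5 + (0 - 3) + 24)*159 = 46 + (5 - 3 + 24)*159 = 46 + 26*159 = 46 + 4134 = 4180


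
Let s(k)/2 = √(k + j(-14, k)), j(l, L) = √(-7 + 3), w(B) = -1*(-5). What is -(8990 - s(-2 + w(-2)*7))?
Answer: -8990 + 2*√(33 + 2*I) ≈ -8978.5 + 0.348*I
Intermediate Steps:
w(B) = 5
j(l, L) = 2*I (j(l, L) = √(-4) = 2*I)
s(k) = 2*√(k + 2*I)
-(8990 - s(-2 + w(-2)*7)) = -(8990 - 2*√((-2 + 5*7) + 2*I)) = -(8990 - 2*√((-2 + 35) + 2*I)) = -(8990 - 2*√(33 + 2*I)) = -8990 + 2*√(33 + 2*I)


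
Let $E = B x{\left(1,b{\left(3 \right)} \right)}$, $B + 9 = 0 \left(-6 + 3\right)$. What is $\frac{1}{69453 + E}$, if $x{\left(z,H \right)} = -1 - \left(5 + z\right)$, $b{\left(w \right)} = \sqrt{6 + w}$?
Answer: $\frac{1}{69516} \approx 1.4385 \cdot 10^{-5}$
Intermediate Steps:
$x{\left(z,H \right)} = -6 - z$
$B = -9$ ($B = -9 + 0 \left(-6 + 3\right) = -9 + 0 \left(-3\right) = -9 + 0 = -9$)
$E = 63$ ($E = - 9 \left(-6 - 1\right) = \left(-9\right) \left(-7\right) = 63$)
$\frac{1}{69453 + E} = \frac{1}{69453 + 63} = \frac{1}{69516}$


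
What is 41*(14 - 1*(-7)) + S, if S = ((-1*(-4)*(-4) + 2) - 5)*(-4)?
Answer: 937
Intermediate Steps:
S = 76 (S = ((4*(-4) + 2) - 5)*(-4) = ((-16 + 2) - 5)*(-4) = (-14 - 5)*(-4) = -19*(-4) = 76)
41*(14 - 1*(-7)) + S = 41*(14 - 1*(-7)) + 76 = 41*(14 + 7) + 76 = 41*21 + 76 = 861 + 76 = 937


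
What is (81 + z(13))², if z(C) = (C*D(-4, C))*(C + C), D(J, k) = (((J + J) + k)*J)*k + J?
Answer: 7947900801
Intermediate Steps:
D(J, k) = J + J*k*(k + 2*J) (D(J, k) = ((2*J + k)*J)*k + J = ((k + 2*J)*J)*k + J = (J*(k + 2*J))*k + J = J*k*(k + 2*J) + J = J + J*k*(k + 2*J))
z(C) = 2*C²*(-4 - 4*C² + 32*C) (z(C) = (C*(-4*(1 + C² + 2*(-4)*C)))*(C + C) = (C*(-4*(1 + C² - 8*C)))*(2*C) = (C*(-4 - 4*C² + 32*C))*(2*C) = 2*C²*(-4 - 4*C² + 32*C))
(81 + z(13))² = (81 + 8*13²*(-1 - 1*13² + 8*13))² = (81 + 8*169*(-1 - 1*169 + 104))² = (81 + 8*169*(-1 - 169 + 104))² = (81 + 8*169*(-66))² = (81 - 89232)² = (-89151)² = 7947900801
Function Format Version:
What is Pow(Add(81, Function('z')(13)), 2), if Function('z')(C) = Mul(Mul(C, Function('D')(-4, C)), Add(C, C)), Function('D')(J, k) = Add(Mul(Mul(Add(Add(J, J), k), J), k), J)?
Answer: 7947900801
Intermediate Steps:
Function('D')(J, k) = Add(J, Mul(J, k, Add(k, Mul(2, J)))) (Function('D')(J, k) = Add(Mul(Mul(Add(Mul(2, J), k), J), k), J) = Add(Mul(Mul(Add(k, Mul(2, J)), J), k), J) = Add(Mul(Mul(J, Add(k, Mul(2, J))), k), J) = Add(Mul(J, k, Add(k, Mul(2, J))), J) = Add(J, Mul(J, k, Add(k, Mul(2, J)))))
Function('z')(C) = Mul(2, Pow(C, 2), Add(-4, Mul(-4, Pow(C, 2)), Mul(32, C))) (Function('z')(C) = Mul(Mul(C, Mul(-4, Add(1, Pow(C, 2), Mul(2, -4, C)))), Add(C, C)) = Mul(Mul(C, Mul(-4, Add(1, Pow(C, 2), Mul(-8, C)))), Mul(2, C)) = Mul(Mul(C, Add(-4, Mul(-4, Pow(C, 2)), Mul(32, C))), Mul(2, C)) = Mul(2, Pow(C, 2), Add(-4, Mul(-4, Pow(C, 2)), Mul(32, C))))
Pow(Add(81, Function('z')(13)), 2) = Pow(Add(81, Mul(8, Pow(13, 2), Add(-1, Mul(-1, Pow(13, 2)), Mul(8, 13)))), 2) = Pow(Add(81, Mul(8, 169, Add(-1, Mul(-1, 169), 104))), 2) = Pow(Add(81, Mul(8, 169, Add(-1, -169, 104))), 2) = Pow(Add(81, Mul(8, 169, -66)), 2) = Pow(Add(81, -89232), 2) = Pow(-89151, 2) = 7947900801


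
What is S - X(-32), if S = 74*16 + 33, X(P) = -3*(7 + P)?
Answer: 1142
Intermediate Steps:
X(P) = -21 - 3*P
S = 1217 (S = 1184 + 33 = 1217)
S - X(-32) = 1217 - (-21 - 3*(-32)) = 1217 - (-21 + 96) = 1217 - 1*75 = 1217 - 75 = 1142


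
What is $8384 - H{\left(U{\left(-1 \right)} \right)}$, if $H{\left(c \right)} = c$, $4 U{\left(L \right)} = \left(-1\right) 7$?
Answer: $\frac{33543}{4} \approx 8385.8$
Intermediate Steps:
$U{\left(L \right)} = - \frac{7}{4}$ ($U{\left(L \right)} = \frac{\left(-1\right) 7}{4} = \frac{1}{4} \left(-7\right) = - \frac{7}{4}$)
$8384 - H{\left(U{\left(-1 \right)} \right)} = 8384 - - \frac{7}{4} = 8384 + \frac{7}{4} = \frac{33543}{4}$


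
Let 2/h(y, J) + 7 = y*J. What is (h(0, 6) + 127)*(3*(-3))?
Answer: -7983/7 ≈ -1140.4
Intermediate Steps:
h(y, J) = 2/(-7 + J*y) (h(y, J) = 2/(-7 + y*J) = 2/(-7 + J*y))
(h(0, 6) + 127)*(3*(-3)) = (2/(-7 + 6*0) + 127)*(3*(-3)) = (2/(-7 + 0) + 127)*(-9) = (2/(-7) + 127)*(-9) = (2*(-⅐) + 127)*(-9) = (-2/7 + 127)*(-9) = (887/7)*(-9) = -7983/7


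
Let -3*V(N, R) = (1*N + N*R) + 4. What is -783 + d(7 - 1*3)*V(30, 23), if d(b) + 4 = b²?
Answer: -3679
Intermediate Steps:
d(b) = -4 + b²
V(N, R) = -4/3 - N/3 - N*R/3 (V(N, R) = -((1*N + N*R) + 4)/3 = -((N + N*R) + 4)/3 = -(4 + N + N*R)/3 = -4/3 - N/3 - N*R/3)
-783 + d(7 - 1*3)*V(30, 23) = -783 + (-4 + (7 - 1*3)²)*(-4/3 - ⅓*30 - ⅓*30*23) = -783 + (-4 + (7 - 3)²)*(-4/3 - 10 - 230) = -783 + (-4 + 4²)*(-724/3) = -783 + (-4 + 16)*(-724/3) = -783 + 12*(-724/3) = -783 - 2896 = -3679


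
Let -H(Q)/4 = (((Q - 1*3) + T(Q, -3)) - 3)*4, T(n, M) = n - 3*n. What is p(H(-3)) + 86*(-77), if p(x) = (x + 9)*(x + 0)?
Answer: -3886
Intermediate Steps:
T(n, M) = -2*n
H(Q) = 96 + 16*Q (H(Q) = -4*(((Q - 1*3) - 2*Q) - 3)*4 = -4*(((Q - 3) - 2*Q) - 3)*4 = -4*(((-3 + Q) - 2*Q) - 3)*4 = -4*((-3 - Q) - 3)*4 = -4*(-6 - Q)*4 = -4*(-24 - 4*Q) = 96 + 16*Q)
p(x) = x*(9 + x) (p(x) = (9 + x)*x = x*(9 + x))
p(H(-3)) + 86*(-77) = (96 + 16*(-3))*(9 + (96 + 16*(-3))) + 86*(-77) = (96 - 48)*(9 + (96 - 48)) - 6622 = 48*(9 + 48) - 6622 = 48*57 - 6622 = 2736 - 6622 = -3886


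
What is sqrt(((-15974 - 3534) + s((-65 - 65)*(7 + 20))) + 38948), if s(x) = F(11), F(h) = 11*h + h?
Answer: 2*sqrt(4893) ≈ 139.90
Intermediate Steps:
F(h) = 12*h
s(x) = 132 (s(x) = 12*11 = 132)
sqrt(((-15974 - 3534) + s((-65 - 65)*(7 + 20))) + 38948) = sqrt(((-15974 - 3534) + 132) + 38948) = sqrt((-19508 + 132) + 38948) = sqrt(-19376 + 38948) = sqrt(19572) = 2*sqrt(4893)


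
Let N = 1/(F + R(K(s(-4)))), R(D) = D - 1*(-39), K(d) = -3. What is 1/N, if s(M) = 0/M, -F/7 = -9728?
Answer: 68132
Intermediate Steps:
F = 68096 (F = -7*(-9728) = 68096)
s(M) = 0
R(D) = 39 + D (R(D) = D + 39 = 39 + D)
N = 1/68132 (N = 1/(68096 + (39 - 3)) = 1/(68096 + 36) = 1/68132 ≈ 1.4677e-5)
1/N = 1/(1/68132) = 68132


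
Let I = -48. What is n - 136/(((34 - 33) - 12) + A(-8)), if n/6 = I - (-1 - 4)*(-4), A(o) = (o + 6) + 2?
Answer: -4352/11 ≈ -395.64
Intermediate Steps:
A(o) = 8 + o (A(o) = (6 + o) + 2 = 8 + o)
n = -408 (n = 6*(-48 - (-1 - 4)*(-4)) = 6*(-48 - (-5)*(-4)) = 6*(-48 - 1*20) = 6*(-48 - 20) = 6*(-68) = -408)
n - 136/(((34 - 33) - 12) + A(-8)) = -408 - 136/(((34 - 33) - 12) + (8 - 8)) = -408 - 136/((1 - 12) + 0) = -408 - 136/(-11 + 0) = -408 - 136/(-11) = -408 - 136*(-1/11) = -408 + 136/11 = -4352/11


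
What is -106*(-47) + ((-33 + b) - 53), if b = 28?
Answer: 4924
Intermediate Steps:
-106*(-47) + ((-33 + b) - 53) = -106*(-47) + ((-33 + 28) - 53) = 4982 + (-5 - 53) = 4982 - 58 = 4924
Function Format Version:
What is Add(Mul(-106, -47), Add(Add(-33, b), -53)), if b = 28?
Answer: 4924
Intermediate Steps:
Add(Mul(-106, -47), Add(Add(-33, b), -53)) = Add(Mul(-106, -47), Add(Add(-33, 28), -53)) = Add(4982, Add(-5, -53)) = Add(4982, -58) = 4924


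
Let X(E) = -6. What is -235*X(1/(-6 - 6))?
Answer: 1410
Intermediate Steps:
-235*X(1/(-6 - 6)) = -235*(-6) = 1410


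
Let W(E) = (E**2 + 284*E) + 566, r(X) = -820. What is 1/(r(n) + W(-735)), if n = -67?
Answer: 1/331231 ≈ 3.0190e-6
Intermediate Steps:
W(E) = 566 + E**2 + 284*E
1/(r(n) + W(-735)) = 1/(-820 + (566 + (-735)**2 + 284*(-735))) = 1/(-820 + (566 + 540225 - 208740)) = 1/(-820 + 332051) = 1/331231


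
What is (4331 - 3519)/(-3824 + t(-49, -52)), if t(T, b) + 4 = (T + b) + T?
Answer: -406/1989 ≈ -0.20412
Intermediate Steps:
t(T, b) = -4 + b + 2*T (t(T, b) = -4 + ((T + b) + T) = -4 + (b + 2*T) = -4 + b + 2*T)
(4331 - 3519)/(-3824 + t(-49, -52)) = (4331 - 3519)/(-3824 + (-4 - 52 + 2*(-49))) = 812/(-3824 + (-4 - 52 - 98)) = 812/(-3824 - 154) = 812/(-3978) = 812*(-1/3978) = -406/1989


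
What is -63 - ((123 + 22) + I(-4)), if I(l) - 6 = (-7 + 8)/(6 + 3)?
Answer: -1927/9 ≈ -214.11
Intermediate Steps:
I(l) = 55/9 (I(l) = 6 + (-7 + 8)/(6 + 3) = 6 + 1/9 = 6 + 1*(⅑) = 6 + ⅑ = 55/9)
-63 - ((123 + 22) + I(-4)) = -63 - ((123 + 22) + 55/9) = -63 - (145 + 55/9) = -63 - 1*1360/9 = -63 - 1360/9 = -1927/9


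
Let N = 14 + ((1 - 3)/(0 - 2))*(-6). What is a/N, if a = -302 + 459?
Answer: 157/8 ≈ 19.625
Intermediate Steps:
a = 157
N = 8 (N = 14 - 2/(-2)*(-6) = 14 - 2*(-½)*(-6) = 14 + 1*(-6) = 14 - 6 = 8)
a/N = 157/8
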